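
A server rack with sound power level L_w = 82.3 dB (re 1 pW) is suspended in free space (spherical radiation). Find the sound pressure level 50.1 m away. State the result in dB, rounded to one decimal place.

37.3 dB

Free-field spherical radiation: L_p = L_w − 10·log₁₀(4π·r²), r = 50.1 m.
4π·r² = 3.154e+04 m², 10·log₁₀ of that is 44.989 dB.
L_p = 82.3 − 44.989 = 37.31 dB.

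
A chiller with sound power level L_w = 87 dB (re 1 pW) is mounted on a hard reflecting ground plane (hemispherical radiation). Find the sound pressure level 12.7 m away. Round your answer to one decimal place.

The power spreads over a hemisphere of area 2π·r², so L_p = L_w − 10·log₁₀(2π·r²).
2π·r² = 1013 m², 10·log₁₀ of that is 30.058 dB.
L_p = 87 − 30.058 = 56.94 dB.

56.9 dB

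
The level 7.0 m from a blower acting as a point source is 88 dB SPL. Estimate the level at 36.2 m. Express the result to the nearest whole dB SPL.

74 dB SPL

Spherical spreading from a point source gives a 20·log₁₀(r₂/r₁) drop.
L₂ = 88 − 20·log₁₀(36.2/7.0) = 88 − 14.272 = 73.73 dB SPL.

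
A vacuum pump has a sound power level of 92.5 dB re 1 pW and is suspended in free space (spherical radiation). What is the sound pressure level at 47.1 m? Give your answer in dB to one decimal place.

48.0 dB

L_p = L_w − 10·log₁₀(4π·r²) with r = 47.1 m.
4π·r² = 2.788e+04 m², 10·log₁₀ of that is 44.453 dB.
L_p = 92.5 − 44.453 = 48.05 dB.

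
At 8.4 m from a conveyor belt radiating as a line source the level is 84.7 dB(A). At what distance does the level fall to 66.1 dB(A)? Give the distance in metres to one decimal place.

608.5 m

For a line source L₁ − L₂ = 10·log₁₀(r₂/r₁), so r₂ = r₁·10^((L₁−L₂)/10).
r₂ = 8.4·10^((84.7−66.1)/10) = 8.4·10^(18.6/10) = 608.53 m.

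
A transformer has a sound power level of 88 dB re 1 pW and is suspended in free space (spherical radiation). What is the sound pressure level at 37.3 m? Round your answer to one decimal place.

45.6 dB

The power spreads over a sphere of area 4π·r², so L_p = L_w − 10·log₁₀(4π·r²).
4π·r² = 1.748e+04 m², 10·log₁₀ of that is 42.426 dB.
L_p = 88 − 42.426 = 45.57 dB.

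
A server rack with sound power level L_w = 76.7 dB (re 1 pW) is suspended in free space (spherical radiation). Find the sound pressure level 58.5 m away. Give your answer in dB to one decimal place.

30.4 dB

The power spreads over a sphere of area 4π·r², so L_p = L_w − 10·log₁₀(4π·r²).
4π·r² = 4.301e+04 m², 10·log₁₀ of that is 46.335 dB.
L_p = 76.7 − 46.335 = 30.36 dB.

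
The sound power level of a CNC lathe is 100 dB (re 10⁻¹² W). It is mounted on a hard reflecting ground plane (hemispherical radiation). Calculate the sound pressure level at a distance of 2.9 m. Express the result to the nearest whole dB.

Free-field hemispherical radiation: L_p = L_w − 10·log₁₀(2π·r²), r = 2.9 m.
2π·r² = 52.84 m², 10·log₁₀ of that is 17.230 dB.
L_p = 100 − 17.230 = 82.77 dB.

83 dB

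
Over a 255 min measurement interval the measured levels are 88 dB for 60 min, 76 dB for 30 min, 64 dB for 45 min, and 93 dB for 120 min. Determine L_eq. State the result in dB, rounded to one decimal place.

90.4 dB

L_eq = 10·log₁₀[(1/T)·Σ tᵢ·10^(Lᵢ/10)] with T = 255 min.
Σ tᵢ·10^(Lᵢ/10) = 60·10^(88/10) + 30·10^(76/10) + 45·10^(64/10) + 120·10^(93/10) = 2.786e+11.
L_eq = 10·log₁₀(2.786e+11/255) = 90.38 dB.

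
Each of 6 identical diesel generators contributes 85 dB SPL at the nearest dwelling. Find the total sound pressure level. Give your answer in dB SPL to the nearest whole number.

93 dB SPL

L_total = L₁ + 10·log₁₀ N for N identical incoherent sources.
L_total = 85 + 10·log₁₀(6) = 85 + 7.782 = 92.78 dB SPL.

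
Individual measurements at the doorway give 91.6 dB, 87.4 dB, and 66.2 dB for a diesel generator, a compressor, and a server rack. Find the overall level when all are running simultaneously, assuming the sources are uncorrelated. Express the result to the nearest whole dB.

For uncorrelated sources the intensities add, so convert each level to linear form, sum, and take 10·log₁₀ of the total.
Σ 10^(L/10) = 10^(91.6/10) + 10^(87.4/10) + 10^(66.2/10) = 1.999e+09.
L_total = 10·log₁₀(1.999e+09) = 93.01 dB.

93 dB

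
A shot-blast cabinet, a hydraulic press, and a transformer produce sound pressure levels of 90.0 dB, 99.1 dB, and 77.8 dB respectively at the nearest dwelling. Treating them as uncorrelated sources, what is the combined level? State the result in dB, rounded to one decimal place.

For uncorrelated sources the intensities add, so convert each level to linear form, sum, and take 10·log₁₀ of the total.
Σ 10^(L/10) = 10^(90.0/10) + 10^(99.1/10) + 10^(77.8/10) = 9.189e+09.
L_total = 10·log₁₀(9.189e+09) = 99.63 dB.

99.6 dB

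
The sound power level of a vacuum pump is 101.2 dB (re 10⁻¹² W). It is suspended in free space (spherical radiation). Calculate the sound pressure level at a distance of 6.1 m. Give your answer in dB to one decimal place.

74.5 dB

L_p = L_w − 10·log₁₀(4π·r²) with r = 6.1 m.
4π·r² = 467.6 m², 10·log₁₀ of that is 26.699 dB.
L_p = 101.2 − 26.699 = 74.50 dB.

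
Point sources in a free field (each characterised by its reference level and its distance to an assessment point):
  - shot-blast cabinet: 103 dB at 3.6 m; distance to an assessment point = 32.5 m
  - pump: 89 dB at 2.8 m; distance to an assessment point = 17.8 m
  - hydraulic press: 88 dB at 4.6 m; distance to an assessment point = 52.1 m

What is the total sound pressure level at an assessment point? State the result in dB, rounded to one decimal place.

First find each source's level at the receiver (point-source: −20·log₁₀(r/r_ref)), then combine on an intensity basis.
shot-blast cabinet: 103 − 20·log₁₀(32.5/3.6) = 103 − 19.11 = 83.89 dB.
pump: 89 − 20·log₁₀(17.8/2.8) = 89 − 16.07 = 72.93 dB.
hydraulic press: 88 − 20·log₁₀(52.1/4.6) = 88 − 21.08 = 66.92 dB.
Σ 10^(L/10) = 2.694e+08 → L_total = 10·log₁₀(2.694e+08) = 84.30 dB.

84.3 dB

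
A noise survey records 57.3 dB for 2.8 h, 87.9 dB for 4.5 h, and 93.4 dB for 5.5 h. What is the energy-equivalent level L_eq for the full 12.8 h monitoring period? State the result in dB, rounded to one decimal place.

90.6 dB

The energy average is taken in the linear domain: L_eq = 10·log₁₀[(Σ tᵢ·10^(Lᵢ/10))/T], T = 12.8 h.
Σ tᵢ·10^(Lᵢ/10) = 2.8·10^(57.3/10) + 4.5·10^(87.9/10) + 5.5·10^(93.4/10) = 1.481e+10.
L_eq = 10·log₁₀(1.481e+10/12.8) = 90.63 dB.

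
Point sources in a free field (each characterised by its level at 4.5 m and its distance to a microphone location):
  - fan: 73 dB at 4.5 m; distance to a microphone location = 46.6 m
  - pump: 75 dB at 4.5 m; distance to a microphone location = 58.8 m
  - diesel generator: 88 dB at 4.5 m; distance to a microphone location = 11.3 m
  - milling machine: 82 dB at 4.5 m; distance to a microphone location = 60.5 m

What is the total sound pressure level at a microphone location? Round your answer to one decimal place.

80.1 dB

Apply inverse-square spreading to bring every level to the receiver, then sum 10^(L/10).
fan: 73 − 20·log₁₀(46.6/4.5) = 73 − 20.30 = 52.70 dB.
pump: 75 − 20·log₁₀(58.8/4.5) = 75 − 22.32 = 52.68 dB.
diesel generator: 88 − 20·log₁₀(11.3/4.5) = 88 − 8.00 = 80.00 dB.
milling machine: 82 − 20·log₁₀(60.5/4.5) = 82 − 22.57 = 59.43 dB.
Σ 10^(L/10) = 1.013e+08 → L_total = 10·log₁₀(1.013e+08) = 80.06 dB.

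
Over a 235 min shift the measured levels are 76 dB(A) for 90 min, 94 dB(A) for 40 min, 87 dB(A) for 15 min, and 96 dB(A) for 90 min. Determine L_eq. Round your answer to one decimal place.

L_eq = 10·log₁₀[(1/T)·Σ tᵢ·10^(Lᵢ/10)] with T = 235 min.
Σ tᵢ·10^(Lᵢ/10) = 90·10^(76/10) + 40·10^(94/10) + 15·10^(87/10) + 90·10^(96/10) = 4.699e+11.
L_eq = 10·log₁₀(4.699e+11/235) = 93.01 dB(A).

93.0 dB(A)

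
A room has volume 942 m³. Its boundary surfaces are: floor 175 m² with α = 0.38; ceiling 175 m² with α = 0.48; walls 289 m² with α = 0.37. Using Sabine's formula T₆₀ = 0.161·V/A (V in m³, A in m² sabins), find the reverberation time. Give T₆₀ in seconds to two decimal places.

A = Σ Sᵢαᵢ = 175·0.38 + 175·0.48 + 289·0.37 = 257.43 m².
T₆₀ = 0.161 × 942 / 257.43 = 0.589 s.

0.59 s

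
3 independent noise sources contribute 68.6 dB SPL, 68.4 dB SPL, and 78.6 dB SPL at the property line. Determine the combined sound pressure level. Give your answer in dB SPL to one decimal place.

79.4 dB SPL

For uncorrelated sources the intensities add, so convert each level to linear form, sum, and take 10·log₁₀ of the total.
Σ 10^(L/10) = 10^(68.6/10) + 10^(68.4/10) + 10^(78.6/10) = 8.661e+07.
L_total = 10·log₁₀(8.661e+07) = 79.38 dB SPL.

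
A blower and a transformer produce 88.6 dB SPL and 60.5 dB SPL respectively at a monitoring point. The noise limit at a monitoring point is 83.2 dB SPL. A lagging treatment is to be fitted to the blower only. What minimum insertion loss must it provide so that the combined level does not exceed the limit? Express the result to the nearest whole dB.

Everything except the blower sums to 10^(60.5/10) = 1.122e+06 in linear terms, 60.50 dB SPL.
The limit corresponds to 10^(83.2/10) = 2.089e+08; subtracting the fixed part leaves 2.078e+08 for the blower, i.e. 83.18 dB SPL.
So the blower must be reduced from 88.6 to 83.18 dB SPL: IL = 5.42 dB.

5 dB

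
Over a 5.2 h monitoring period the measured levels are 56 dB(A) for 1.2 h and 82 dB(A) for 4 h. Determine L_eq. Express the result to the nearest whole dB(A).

Weight each interval's intensity by its duration and average over T = 5.2 h:
Σ tᵢ·10^(Lᵢ/10) = 1.2·10^(56/10) + 4·10^(82/10) = 6.344e+08.
L_eq = 10·log₁₀(6.344e+08/5.2) = 80.86 dB(A).

81 dB(A)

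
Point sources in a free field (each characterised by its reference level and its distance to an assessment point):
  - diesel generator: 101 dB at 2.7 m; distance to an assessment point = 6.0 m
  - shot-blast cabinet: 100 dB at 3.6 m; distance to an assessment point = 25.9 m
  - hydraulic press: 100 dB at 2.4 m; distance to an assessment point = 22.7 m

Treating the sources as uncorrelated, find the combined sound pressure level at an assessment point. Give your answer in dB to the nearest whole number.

95 dB

Propagate each source to the receiver with L = L_ref − 20·log₁₀(r/r_ref), then add intensities.
diesel generator: 101 − 20·log₁₀(6.0/2.7) = 101 − 6.94 = 94.06 dB.
shot-blast cabinet: 100 − 20·log₁₀(25.9/3.6) = 100 − 17.14 = 82.86 dB.
hydraulic press: 100 − 20·log₁₀(22.7/2.4) = 100 − 19.52 = 80.48 dB.
Σ 10^(L/10) = 2.854e+09 → L_total = 10·log₁₀(2.854e+09) = 94.56 dB.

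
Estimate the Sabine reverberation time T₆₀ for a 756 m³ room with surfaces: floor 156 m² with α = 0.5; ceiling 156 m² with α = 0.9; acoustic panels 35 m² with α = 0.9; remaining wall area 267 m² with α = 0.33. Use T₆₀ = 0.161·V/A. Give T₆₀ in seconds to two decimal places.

0.36 s

A = Σ Sᵢαᵢ = 156·0.5 + 156·0.9 + 35·0.9 + 267·0.33 = 338.01 m².
T₆₀ = 0.161 × 756 / 338.01 = 0.360 s.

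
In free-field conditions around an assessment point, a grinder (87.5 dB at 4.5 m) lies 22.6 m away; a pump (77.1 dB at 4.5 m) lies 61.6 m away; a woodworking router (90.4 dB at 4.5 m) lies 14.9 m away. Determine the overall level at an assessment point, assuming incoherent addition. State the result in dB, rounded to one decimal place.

80.9 dB

Apply inverse-square spreading to bring every level to the receiver, then sum 10^(L/10).
grinder: 87.5 − 20·log₁₀(22.6/4.5) = 87.5 − 14.02 = 73.48 dB.
pump: 77.1 − 20·log₁₀(61.6/4.5) = 77.1 − 22.73 = 54.37 dB.
woodworking router: 90.4 − 20·log₁₀(14.9/4.5) = 90.4 − 10.40 = 80.00 dB.
Σ 10^(L/10) = 1.226e+08 → L_total = 10·log₁₀(1.226e+08) = 80.88 dB.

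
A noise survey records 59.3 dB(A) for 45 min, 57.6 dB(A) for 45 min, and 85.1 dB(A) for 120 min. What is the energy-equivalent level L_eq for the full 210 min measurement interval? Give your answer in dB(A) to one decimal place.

L_eq = 10·log₁₀[(1/T)·Σ tᵢ·10^(Lᵢ/10)] with T = 210 min.
Σ tᵢ·10^(Lᵢ/10) = 45·10^(59.3/10) + 45·10^(57.6/10) + 120·10^(85.1/10) = 3.890e+10.
L_eq = 10·log₁₀(3.890e+10/210) = 82.68 dB(A).

82.7 dB(A)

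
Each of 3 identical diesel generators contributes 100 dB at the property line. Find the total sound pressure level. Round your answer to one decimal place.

104.8 dB

L_total = L₁ + 10·log₁₀ N for N identical incoherent sources.
L_total = 100 + 10·log₁₀(3) = 100 + 4.771 = 104.77 dB.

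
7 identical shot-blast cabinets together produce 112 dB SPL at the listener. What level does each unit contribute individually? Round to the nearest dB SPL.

104 dB SPL

For N identical incoherent sources L_total = L₁ + 10·log₁₀ N, so L₁ = 112 − 10·log₁₀(7) = 112 − 8.451.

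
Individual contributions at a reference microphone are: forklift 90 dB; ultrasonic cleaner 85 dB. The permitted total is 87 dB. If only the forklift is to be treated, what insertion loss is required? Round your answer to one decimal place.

7.3 dB

Everything except the forklift sums to 10^(85/10) = 3.162e+08 in linear terms, 85.00 dB.
To meet 87 dB overall, the treated forklift may contribute at most 10^(87/10) − 3.162e+08 = 1.850e+08, i.e. 82.67 dB.
So the forklift must be reduced from 90 to 82.67 dB: IL = 7.33 dB.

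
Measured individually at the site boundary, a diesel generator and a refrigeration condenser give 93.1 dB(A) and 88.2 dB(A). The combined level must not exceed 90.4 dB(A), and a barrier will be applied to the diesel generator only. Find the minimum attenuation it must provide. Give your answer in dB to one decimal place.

6.7 dB

Fixed contribution from the other source: Σ 10^(L/10) = 10^(88.2/10) = 6.607e+08 (88.20 dB(A)).
To meet 90.4 dB(A) overall, the treated diesel generator may contribute at most 10^(90.4/10) − 6.607e+08 = 4.358e+08, i.e. 86.39 dB(A).
So the diesel generator must be reduced from 93.1 to 86.39 dB(A): IL = 6.71 dB.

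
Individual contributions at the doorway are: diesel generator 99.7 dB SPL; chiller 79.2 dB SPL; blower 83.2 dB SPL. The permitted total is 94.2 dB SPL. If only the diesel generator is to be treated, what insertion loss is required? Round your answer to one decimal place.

6.0 dB

Fixed contribution from the other sources: Σ 10^(L/10) = 10^(79.2/10) + 10^(83.2/10) = 2.921e+08 (84.66 dB SPL).
To meet 94.2 dB SPL overall, the treated diesel generator may contribute at most 10^(94.2/10) − 2.921e+08 = 2.338e+09, i.e. 93.69 dB SPL.
So the diesel generator must be reduced from 99.7 to 93.69 dB SPL: IL = 6.01 dB.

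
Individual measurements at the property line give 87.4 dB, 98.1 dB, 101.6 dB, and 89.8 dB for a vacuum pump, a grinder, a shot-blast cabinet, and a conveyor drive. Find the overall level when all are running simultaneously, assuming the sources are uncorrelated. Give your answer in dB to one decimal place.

103.5 dB

For uncorrelated sources the intensities add, so convert each level to linear form, sum, and take 10·log₁₀ of the total.
Σ 10^(L/10) = 10^(87.4/10) + 10^(98.1/10) + 10^(101.6/10) + 10^(89.8/10) = 2.242e+10.
L_total = 10·log₁₀(2.242e+10) = 103.51 dB.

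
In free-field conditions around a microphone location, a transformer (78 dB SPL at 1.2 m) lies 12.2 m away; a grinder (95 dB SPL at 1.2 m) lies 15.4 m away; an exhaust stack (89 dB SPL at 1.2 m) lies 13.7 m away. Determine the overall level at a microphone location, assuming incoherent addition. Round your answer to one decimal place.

First find each source's level at the receiver (point-source: −20·log₁₀(r/r_ref)), then combine on an intensity basis.
transformer: 78 − 20·log₁₀(12.2/1.2) = 78 − 20.14 = 57.86 dB SPL.
grinder: 95 − 20·log₁₀(15.4/1.2) = 95 − 22.17 = 72.83 dB SPL.
exhaust stack: 89 − 20·log₁₀(13.7/1.2) = 89 − 21.15 = 67.85 dB SPL.
Σ 10^(L/10) = 2.591e+07 → L_total = 10·log₁₀(2.591e+07) = 74.13 dB SPL.

74.1 dB SPL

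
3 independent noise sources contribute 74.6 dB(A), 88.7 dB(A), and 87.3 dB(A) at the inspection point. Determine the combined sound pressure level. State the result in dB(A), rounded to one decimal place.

For uncorrelated sources the intensities add, so convert each level to linear form, sum, and take 10·log₁₀ of the total.
Σ 10^(L/10) = 10^(74.6/10) + 10^(88.7/10) + 10^(87.3/10) = 1.307e+09.
L_total = 10·log₁₀(1.307e+09) = 91.16 dB(A).

91.2 dB(A)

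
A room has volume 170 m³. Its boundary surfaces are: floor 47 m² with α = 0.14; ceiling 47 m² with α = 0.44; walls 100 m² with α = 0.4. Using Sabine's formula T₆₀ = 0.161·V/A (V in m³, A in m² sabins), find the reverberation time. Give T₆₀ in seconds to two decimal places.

0.41 s

Total absorption A = 47·0.14 + 47·0.44 + 100·0.4 = 67.26 m² sabins.
T₆₀ = 0.161·V/A = 0.161·170/67.26 = 0.407 s.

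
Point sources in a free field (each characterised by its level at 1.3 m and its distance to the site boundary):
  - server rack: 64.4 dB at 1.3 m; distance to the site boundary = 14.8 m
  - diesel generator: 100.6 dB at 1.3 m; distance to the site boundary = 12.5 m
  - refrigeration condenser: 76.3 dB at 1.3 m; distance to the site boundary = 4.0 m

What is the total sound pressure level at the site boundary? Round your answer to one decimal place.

81.1 dB

Propagate each source to the receiver with L = L_ref − 20·log₁₀(r/r_ref), then add intensities.
server rack: 64.4 − 20·log₁₀(14.8/1.3) = 64.4 − 21.13 = 43.27 dB.
diesel generator: 100.6 − 20·log₁₀(12.5/1.3) = 100.6 − 19.66 = 80.94 dB.
refrigeration condenser: 76.3 − 20·log₁₀(4.0/1.3) = 76.3 − 9.76 = 66.54 dB.
Σ 10^(L/10) = 1.287e+08 → L_total = 10·log₁₀(1.287e+08) = 81.10 dB.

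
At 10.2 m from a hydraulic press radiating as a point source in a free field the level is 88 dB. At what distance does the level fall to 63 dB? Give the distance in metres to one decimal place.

Point-source spreading drops the level by 20·log₁₀(r₂/r₁); inverting, r₂/r₁ = 10^(ΔL/20).
r₂ = 10.2·10^((88−63)/20) = 10.2·10^(25.0/20) = 181.38 m.

181.4 m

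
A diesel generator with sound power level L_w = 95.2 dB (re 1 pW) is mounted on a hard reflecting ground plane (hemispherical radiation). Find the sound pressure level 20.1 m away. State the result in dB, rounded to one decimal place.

The power spreads over a hemisphere of area 2π·r², so L_p = L_w − 10·log₁₀(2π·r²).
2π·r² = 2538 m², 10·log₁₀ of that is 34.046 dB.
L_p = 95.2 − 34.046 = 61.15 dB.

61.2 dB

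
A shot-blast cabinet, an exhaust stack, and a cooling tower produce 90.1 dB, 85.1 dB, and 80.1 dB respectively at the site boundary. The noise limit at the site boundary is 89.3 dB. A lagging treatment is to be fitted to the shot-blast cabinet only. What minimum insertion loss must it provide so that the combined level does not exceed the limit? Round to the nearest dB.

Everything except the shot-blast cabinet sums to 10^(85.1/10) + 10^(80.1/10) = 4.259e+08 in linear terms, 86.29 dB.
To meet 89.3 dB overall, the treated shot-blast cabinet may contribute at most 10^(89.3/10) − 4.259e+08 = 4.252e+08, i.e. 86.29 dB.
Required insertion loss = 90.1 − 86.29 = 3.81 dB.

4 dB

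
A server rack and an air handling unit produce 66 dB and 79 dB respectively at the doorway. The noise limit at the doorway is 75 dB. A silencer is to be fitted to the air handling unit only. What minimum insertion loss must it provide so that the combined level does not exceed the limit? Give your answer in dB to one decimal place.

Fixed contribution from the other source: Σ 10^(L/10) = 10^(66/10) = 3.981e+06 (66.00 dB).
To meet 75 dB overall, the treated air handling unit may contribute at most 10^(75/10) − 3.981e+06 = 2.764e+07, i.e. 74.42 dB.
Required insertion loss = 79 − 74.42 = 4.58 dB.

4.6 dB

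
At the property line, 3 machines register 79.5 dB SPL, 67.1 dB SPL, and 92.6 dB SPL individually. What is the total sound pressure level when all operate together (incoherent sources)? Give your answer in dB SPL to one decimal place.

Incoherent sources combine by intensity addition: L_total = 10·log₁₀(Σ 10^(L_i/10)).
Σ 10^(L/10) = 10^(79.5/10) + 10^(67.1/10) + 10^(92.6/10) = 1.914e+09.
L_total = 10·log₁₀(1.914e+09) = 92.82 dB SPL.

92.8 dB SPL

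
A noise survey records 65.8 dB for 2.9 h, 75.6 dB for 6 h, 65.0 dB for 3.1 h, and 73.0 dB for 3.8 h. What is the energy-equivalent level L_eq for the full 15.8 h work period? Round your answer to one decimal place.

73.0 dB

L_eq = 10·log₁₀[(1/T)·Σ tᵢ·10^(Lᵢ/10)] with T = 15.8 h.
Σ tᵢ·10^(Lᵢ/10) = 2.9·10^(65.8/10) + 6·10^(75.6/10) + 3.1·10^(65.0/10) + 3.8·10^(73.0/10) = 3.145e+08.
L_eq = 10·log₁₀(3.145e+08/15.8) = 72.99 dB.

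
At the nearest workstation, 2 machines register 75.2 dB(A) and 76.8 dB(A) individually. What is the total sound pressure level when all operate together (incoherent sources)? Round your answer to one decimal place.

79.1 dB(A)

For uncorrelated sources the intensities add, so convert each level to linear form, sum, and take 10·log₁₀ of the total.
Σ 10^(L/10) = 10^(75.2/10) + 10^(76.8/10) = 8.098e+07.
L_total = 10·log₁₀(8.098e+07) = 79.08 dB(A).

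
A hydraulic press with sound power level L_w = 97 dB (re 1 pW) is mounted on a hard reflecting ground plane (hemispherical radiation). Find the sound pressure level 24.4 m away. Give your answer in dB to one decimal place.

The power spreads over a hemisphere of area 2π·r², so L_p = L_w − 10·log₁₀(2π·r²).
2π·r² = 3741 m², 10·log₁₀ of that is 35.730 dB.
L_p = 97 − 35.730 = 61.27 dB.

61.3 dB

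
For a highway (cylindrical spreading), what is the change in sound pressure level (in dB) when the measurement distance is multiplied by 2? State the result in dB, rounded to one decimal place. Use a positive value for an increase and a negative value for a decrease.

-3.0 dB

With cylindrical spreading the level changes by −10·log₁₀(r₂/r₁).
ΔL = −10·log₁₀(2) = -3.01 dB.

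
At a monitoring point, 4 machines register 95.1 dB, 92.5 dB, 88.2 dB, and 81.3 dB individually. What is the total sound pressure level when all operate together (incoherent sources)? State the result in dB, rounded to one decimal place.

Incoherent sources combine by intensity addition: L_total = 10·log₁₀(Σ 10^(L_i/10)).
Σ 10^(L/10) = 10^(95.1/10) + 10^(92.5/10) + 10^(88.2/10) + 10^(81.3/10) = 5.810e+09.
L_total = 10·log₁₀(5.810e+09) = 97.64 dB.

97.6 dB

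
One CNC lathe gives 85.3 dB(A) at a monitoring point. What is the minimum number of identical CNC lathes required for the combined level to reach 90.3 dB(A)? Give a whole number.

4

The shortfall is 90.3 − 85.3 = 5.0 dB, and N units add 10·log₁₀ N, so need 10·log₁₀ N ≥ 5.0.
N ≥ 10^(5.0/10) = 3.162, so N = 4.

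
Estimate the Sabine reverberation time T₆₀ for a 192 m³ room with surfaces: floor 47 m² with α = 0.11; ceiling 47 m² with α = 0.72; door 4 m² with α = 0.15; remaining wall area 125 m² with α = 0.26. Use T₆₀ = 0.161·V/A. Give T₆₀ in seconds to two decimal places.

A = Σ Sᵢαᵢ = 47·0.11 + 47·0.72 + 4·0.15 + 125·0.26 = 72.11 m².
T₆₀ = 0.161·V/A = 0.161·192/72.11 = 0.429 s.

0.43 s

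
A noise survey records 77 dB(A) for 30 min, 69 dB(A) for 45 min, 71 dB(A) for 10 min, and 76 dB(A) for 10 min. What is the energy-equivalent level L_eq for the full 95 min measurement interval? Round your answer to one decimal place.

74.0 dB(A)

The energy average is taken in the linear domain: L_eq = 10·log₁₀[(Σ tᵢ·10^(Lᵢ/10))/T], T = 95 min.
Σ tᵢ·10^(Lᵢ/10) = 30·10^(77/10) + 45·10^(69/10) + 10·10^(71/10) + 10·10^(76/10) = 2.385e+09.
L_eq = 10·log₁₀(2.385e+09/95) = 74.00 dB(A).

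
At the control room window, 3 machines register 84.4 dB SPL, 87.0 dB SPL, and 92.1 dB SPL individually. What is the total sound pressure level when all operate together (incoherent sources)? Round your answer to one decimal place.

93.8 dB SPL

For uncorrelated sources the intensities add, so convert each level to linear form, sum, and take 10·log₁₀ of the total.
Σ 10^(L/10) = 10^(84.4/10) + 10^(87.0/10) + 10^(92.1/10) = 2.398e+09.
L_total = 10·log₁₀(2.398e+09) = 93.80 dB SPL.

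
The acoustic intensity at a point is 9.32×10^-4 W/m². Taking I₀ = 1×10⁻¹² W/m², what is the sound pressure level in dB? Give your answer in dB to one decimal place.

I/I₀ = 9.32×10^-4/10⁻¹² = 9.32×10^8, and L = 10·log₁₀(I/I₀).
L = 10·(0.9694 + 8) = 89.69 dB.

89.7 dB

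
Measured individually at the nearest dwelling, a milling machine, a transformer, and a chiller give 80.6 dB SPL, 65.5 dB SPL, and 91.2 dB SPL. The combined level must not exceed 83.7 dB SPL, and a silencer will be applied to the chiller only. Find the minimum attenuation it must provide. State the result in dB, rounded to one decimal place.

10.6 dB

The untreated sources together contribute 10^(80.6/10) + 10^(65.5/10) = 1.184e+08, i.e. 80.73 dB SPL.
The limit corresponds to 10^(83.7/10) = 2.344e+08; subtracting the fixed part leaves 1.161e+08 for the chiller, i.e. 80.65 dB SPL.
Required insertion loss = 91.2 − 80.65 = 10.55 dB.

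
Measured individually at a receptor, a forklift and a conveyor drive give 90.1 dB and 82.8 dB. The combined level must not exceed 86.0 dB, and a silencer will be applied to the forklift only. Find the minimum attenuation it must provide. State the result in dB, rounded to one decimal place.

6.9 dB

The untreated sources together contribute 10^(82.8/10) = 1.905e+08, i.e. 82.80 dB.
To meet 86.0 dB overall, the treated forklift may contribute at most 10^(86.0/10) − 1.905e+08 = 2.076e+08, i.e. 83.17 dB.
Required insertion loss = 90.1 − 83.17 = 6.93 dB.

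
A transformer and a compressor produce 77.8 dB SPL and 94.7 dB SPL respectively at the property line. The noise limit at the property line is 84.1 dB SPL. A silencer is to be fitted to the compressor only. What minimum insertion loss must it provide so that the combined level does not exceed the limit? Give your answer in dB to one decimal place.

11.8 dB

Everything except the compressor sums to 10^(77.8/10) = 6.026e+07 in linear terms, 77.80 dB SPL.
To meet 84.1 dB SPL overall, the treated compressor may contribute at most 10^(84.1/10) − 6.026e+07 = 1.968e+08, i.e. 82.94 dB SPL.
Required insertion loss = 94.7 − 82.94 = 11.76 dB.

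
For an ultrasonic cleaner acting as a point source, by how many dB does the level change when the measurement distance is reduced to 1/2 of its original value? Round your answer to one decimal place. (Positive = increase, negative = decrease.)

+6.0 dB

A point source loses 6 dB per doubling of distance; generally ΔL = −20·log₁₀(r₂/r₁).
ΔL = −20·log₁₀(0.5) = +6.02 dB.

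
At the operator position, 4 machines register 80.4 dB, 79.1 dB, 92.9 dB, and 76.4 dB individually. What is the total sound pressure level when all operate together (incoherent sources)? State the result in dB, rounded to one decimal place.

For uncorrelated sources the intensities add, so convert each level to linear form, sum, and take 10·log₁₀ of the total.
Σ 10^(L/10) = 10^(80.4/10) + 10^(79.1/10) + 10^(92.9/10) + 10^(76.4/10) = 2.184e+09.
L_total = 10·log₁₀(2.184e+09) = 93.39 dB.

93.4 dB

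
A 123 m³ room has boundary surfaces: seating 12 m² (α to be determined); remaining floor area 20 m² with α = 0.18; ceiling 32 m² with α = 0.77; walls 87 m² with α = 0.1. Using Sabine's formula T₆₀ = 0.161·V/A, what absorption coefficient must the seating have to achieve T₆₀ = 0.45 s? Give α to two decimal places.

A = 0.161·V/T₆₀ = 0.161·123/0.45 = 44.01 m² sabins.
Absorption from the other surfaces = 20·0.18 + 32·0.77 + 87·0.1 = 36.94 m², so the seating must supply 7.07 m² over 12 m².
α = 7.07/12 = 0.589.

0.59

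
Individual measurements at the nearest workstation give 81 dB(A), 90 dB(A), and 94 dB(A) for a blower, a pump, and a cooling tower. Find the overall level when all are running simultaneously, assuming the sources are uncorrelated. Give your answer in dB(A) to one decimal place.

For uncorrelated sources the intensities add, so convert each level to linear form, sum, and take 10·log₁₀ of the total.
Σ 10^(L/10) = 10^(81/10) + 10^(90/10) + 10^(94/10) = 3.638e+09.
L_total = 10·log₁₀(3.638e+09) = 95.61 dB(A).

95.6 dB(A)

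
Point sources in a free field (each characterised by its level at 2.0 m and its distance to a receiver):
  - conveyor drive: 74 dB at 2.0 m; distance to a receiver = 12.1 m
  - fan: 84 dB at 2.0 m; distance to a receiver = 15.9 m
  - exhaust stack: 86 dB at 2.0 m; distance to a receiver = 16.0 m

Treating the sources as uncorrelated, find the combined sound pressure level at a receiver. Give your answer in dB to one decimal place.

Propagate each source to the receiver with L = L_ref − 20·log₁₀(r/r_ref), then add intensities.
conveyor drive: 74 − 20·log₁₀(12.1/2.0) = 74 − 15.64 = 58.36 dB.
fan: 84 − 20·log₁₀(15.9/2.0) = 84 − 18.01 = 65.99 dB.
exhaust stack: 86 − 20·log₁₀(16.0/2.0) = 86 − 18.06 = 67.94 dB.
Σ 10^(L/10) = 1.088e+07 → L_total = 10·log₁₀(1.088e+07) = 70.37 dB.

70.4 dB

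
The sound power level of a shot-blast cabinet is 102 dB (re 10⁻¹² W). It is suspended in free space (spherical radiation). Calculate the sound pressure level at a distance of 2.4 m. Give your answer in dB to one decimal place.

Free-field spherical radiation: L_p = L_w − 10·log₁₀(4π·r²), r = 2.4 m.
4π·r² = 72.38 m², 10·log₁₀ of that is 18.596 dB.
L_p = 102 − 18.596 = 83.40 dB.

83.4 dB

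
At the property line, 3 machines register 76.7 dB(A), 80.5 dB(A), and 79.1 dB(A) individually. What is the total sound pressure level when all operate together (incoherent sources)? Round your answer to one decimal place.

Incoherent sources combine by intensity addition: L_total = 10·log₁₀(Σ 10^(L_i/10)).
Σ 10^(L/10) = 10^(76.7/10) + 10^(80.5/10) + 10^(79.1/10) = 2.403e+08.
L_total = 10·log₁₀(2.403e+08) = 83.81 dB(A).

83.8 dB(A)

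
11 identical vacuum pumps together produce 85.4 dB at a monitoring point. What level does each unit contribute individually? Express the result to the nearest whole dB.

11 equal contributions raise the level by 10·log₁₀ 11 = 10.414 dB, so each unit alone gives 85.4 − 10.414.

75 dB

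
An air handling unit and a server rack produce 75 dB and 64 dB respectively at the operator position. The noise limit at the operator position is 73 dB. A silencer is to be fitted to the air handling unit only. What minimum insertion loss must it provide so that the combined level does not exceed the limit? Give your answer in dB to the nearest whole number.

Everything except the air handling unit sums to 10^(64/10) = 2.512e+06 in linear terms, 64.00 dB.
The limit corresponds to 10^(73/10) = 1.995e+07; subtracting the fixed part leaves 1.744e+07 for the air handling unit, i.e. 72.42 dB.
Required insertion loss = 75 − 72.42 = 2.58 dB.

3 dB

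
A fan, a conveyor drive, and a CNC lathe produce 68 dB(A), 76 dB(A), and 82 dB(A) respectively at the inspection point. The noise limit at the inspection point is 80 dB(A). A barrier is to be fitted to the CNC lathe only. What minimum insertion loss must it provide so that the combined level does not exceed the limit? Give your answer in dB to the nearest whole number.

5 dB

Everything except the CNC lathe sums to 10^(68/10) + 10^(76/10) = 4.612e+07 in linear terms, 76.64 dB(A).
The limit corresponds to 10^(80/10) = 1.000e+08; subtracting the fixed part leaves 5.388e+07 for the CNC lathe, i.e. 77.31 dB(A).
So the CNC lathe must be reduced from 82 to 77.31 dB(A): IL = 4.69 dB.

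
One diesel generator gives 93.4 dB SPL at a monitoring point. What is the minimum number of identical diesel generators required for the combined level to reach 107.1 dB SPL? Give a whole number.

24

Need L₁ + 10·log₁₀ N ≥ 107.1, i.e. log₁₀ N ≥ 1.37.
N ≥ 10^(13.7/10) = 23.442, so N = 24.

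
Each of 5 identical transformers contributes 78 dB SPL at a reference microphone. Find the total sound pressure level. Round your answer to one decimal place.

With 5 equal, uncorrelated contributions the intensity is 5× that of one unit, giving a rise of 10·log₁₀ 5.
L_total = 78 + 10·log₁₀(5) = 78 + 6.990 = 84.99 dB SPL.

85.0 dB SPL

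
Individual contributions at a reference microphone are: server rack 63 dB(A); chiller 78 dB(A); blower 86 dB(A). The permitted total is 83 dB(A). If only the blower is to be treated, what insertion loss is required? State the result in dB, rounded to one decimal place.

4.7 dB

The untreated sources together contribute 10^(63/10) + 10^(78/10) = 6.509e+07, i.e. 78.14 dB(A).
The limit corresponds to 10^(83/10) = 1.995e+08; subtracting the fixed part leaves 1.344e+08 for the blower, i.e. 81.29 dB(A).
Required insertion loss = 86 − 81.29 = 4.71 dB.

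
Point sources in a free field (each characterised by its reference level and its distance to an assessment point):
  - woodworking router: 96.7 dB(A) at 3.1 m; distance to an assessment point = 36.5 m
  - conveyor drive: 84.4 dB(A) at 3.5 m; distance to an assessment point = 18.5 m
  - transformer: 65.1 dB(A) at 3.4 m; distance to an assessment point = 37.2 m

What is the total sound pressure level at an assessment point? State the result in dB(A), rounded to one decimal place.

76.4 dB(A)

Propagate each source to the receiver with L = L_ref − 20·log₁₀(r/r_ref), then add intensities.
woodworking router: 96.7 − 20·log₁₀(36.5/3.1) = 96.7 − 21.42 = 75.28 dB(A).
conveyor drive: 84.4 − 20·log₁₀(18.5/3.5) = 84.4 − 14.46 = 69.94 dB(A).
transformer: 65.1 − 20·log₁₀(37.2/3.4) = 65.1 − 20.78 = 44.32 dB(A).
Σ 10^(L/10) = 4.362e+07 → L_total = 10·log₁₀(4.362e+07) = 76.40 dB(A).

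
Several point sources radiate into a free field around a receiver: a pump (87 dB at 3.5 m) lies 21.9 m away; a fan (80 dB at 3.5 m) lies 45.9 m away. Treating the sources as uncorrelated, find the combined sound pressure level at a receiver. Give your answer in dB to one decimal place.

71.3 dB

First find each source's level at the receiver (point-source: −20·log₁₀(r/r_ref)), then combine on an intensity basis.
pump: 87 − 20·log₁₀(21.9/3.5) = 87 − 15.93 = 71.07 dB.
fan: 80 − 20·log₁₀(45.9/3.5) = 80 − 22.35 = 57.65 dB.
Σ 10^(L/10) = 1.338e+07 → L_total = 10·log₁₀(1.338e+07) = 71.27 dB.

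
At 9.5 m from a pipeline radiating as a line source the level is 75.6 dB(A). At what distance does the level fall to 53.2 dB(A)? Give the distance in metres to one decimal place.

1650.9 m

Line-source spreading drops the level by 10·log₁₀(r₂/r₁); inverting, r₂/r₁ = 10^(ΔL/10).
r₂ = 9.5·10^((75.6−53.2)/10) = 9.5·10^(22.4/10) = 1650.91 m.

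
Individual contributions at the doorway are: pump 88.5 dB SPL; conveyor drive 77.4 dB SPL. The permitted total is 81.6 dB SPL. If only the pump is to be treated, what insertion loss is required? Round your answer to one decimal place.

The untreated sources together contribute 10^(77.4/10) = 5.495e+07, i.e. 77.40 dB SPL.
To meet 81.6 dB SPL overall, the treated pump may contribute at most 10^(81.6/10) − 5.495e+07 = 8.959e+07, i.e. 79.52 dB SPL.
So the pump must be reduced from 88.5 to 79.52 dB SPL: IL = 8.98 dB.

9.0 dB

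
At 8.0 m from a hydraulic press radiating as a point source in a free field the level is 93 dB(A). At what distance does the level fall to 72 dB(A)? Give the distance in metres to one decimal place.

89.8 m

Point-source spreading drops the level by 20·log₁₀(r₂/r₁); inverting, r₂/r₁ = 10^(ΔL/20).
r₂ = 8.0·10^((93−72)/20) = 8.0·10^(21.0/20) = 89.76 m.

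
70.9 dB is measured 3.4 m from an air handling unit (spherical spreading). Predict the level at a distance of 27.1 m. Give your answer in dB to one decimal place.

Point-source attenuation: ΔL = 20·log₁₀(r₂/r₁) = 20·log₁₀(27.1/3.4) = 18.030 dB.
L₂ = 70.9 − 20·log₁₀(27.1/3.4) = 70.9 − 18.030 = 52.87 dB.

52.9 dB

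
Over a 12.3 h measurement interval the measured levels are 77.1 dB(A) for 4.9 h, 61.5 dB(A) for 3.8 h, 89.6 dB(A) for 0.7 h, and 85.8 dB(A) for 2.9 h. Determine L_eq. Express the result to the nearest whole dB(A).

82 dB(A)

Weight each interval's intensity by its duration and average over T = 12.3 h:
Σ tᵢ·10^(Lᵢ/10) = 4.9·10^(77.1/10) + 3.8·10^(61.5/10) + 0.7·10^(89.6/10) + 2.9·10^(85.8/10) = 1.998e+09.
L_eq = 10·log₁₀(1.998e+09/12.3) = 82.11 dB(A).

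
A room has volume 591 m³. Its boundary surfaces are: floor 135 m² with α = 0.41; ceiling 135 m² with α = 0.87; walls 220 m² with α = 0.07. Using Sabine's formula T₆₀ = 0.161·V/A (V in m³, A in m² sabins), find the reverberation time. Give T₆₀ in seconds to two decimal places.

0.51 s

Total absorption A = 135·0.41 + 135·0.87 + 220·0.07 = 188.20 m² sabins.
T₆₀ = 0.161·V/A = 0.161·591/188.20 = 0.506 s.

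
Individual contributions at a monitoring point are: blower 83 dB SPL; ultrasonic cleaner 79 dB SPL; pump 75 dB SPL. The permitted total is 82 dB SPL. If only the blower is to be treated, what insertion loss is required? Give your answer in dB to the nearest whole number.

Everything except the blower sums to 10^(79/10) + 10^(75/10) = 1.111e+08 in linear terms, 80.46 dB SPL.
To meet 82 dB SPL overall, the treated blower may contribute at most 10^(82/10) − 1.111e+08 = 4.743e+07, i.e. 76.76 dB SPL.
Required insertion loss = 83 − 76.76 = 6.24 dB.

6 dB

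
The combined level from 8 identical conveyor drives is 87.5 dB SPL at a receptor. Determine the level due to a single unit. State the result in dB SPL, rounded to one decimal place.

78.5 dB SPL

For N identical incoherent sources L_total = L₁ + 10·log₁₀ N, so L₁ = 87.5 − 10·log₁₀(8) = 87.5 − 9.031.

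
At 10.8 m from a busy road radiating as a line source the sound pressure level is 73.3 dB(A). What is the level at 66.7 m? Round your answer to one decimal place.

65.4 dB(A)

Cylindrical spreading from a line source gives a 10·log₁₀(r₂/r₁) drop.
L₂ = 73.3 − 10·log₁₀(66.7/10.8) = 73.3 − 7.907 = 65.39 dB(A).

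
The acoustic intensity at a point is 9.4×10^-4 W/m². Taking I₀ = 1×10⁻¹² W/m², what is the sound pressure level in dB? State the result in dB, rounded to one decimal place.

I/I₀ = 9.4×10^-4/10⁻¹² = 9.4×10^8, and L = 10·log₁₀(I/I₀).
L = 10·(0.9731 + 8) = 89.73 dB.

89.7 dB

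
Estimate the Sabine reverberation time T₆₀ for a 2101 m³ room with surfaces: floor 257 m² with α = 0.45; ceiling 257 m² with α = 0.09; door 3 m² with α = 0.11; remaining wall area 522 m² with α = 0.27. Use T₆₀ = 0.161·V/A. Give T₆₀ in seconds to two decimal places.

1.21 s

A = Σ Sᵢαᵢ = 257·0.45 + 257·0.09 + 3·0.11 + 522·0.27 = 280.05 m².
T₆₀ = 0.161 × 2101 / 280.05 = 1.208 s.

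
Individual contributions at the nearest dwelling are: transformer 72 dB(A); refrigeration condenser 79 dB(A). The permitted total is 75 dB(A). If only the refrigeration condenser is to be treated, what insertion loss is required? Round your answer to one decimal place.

7.0 dB

Everything except the refrigeration condenser sums to 10^(72/10) = 1.585e+07 in linear terms, 72.00 dB(A).
To meet 75 dB(A) overall, the treated refrigeration condenser may contribute at most 10^(75/10) − 1.585e+07 = 1.577e+07, i.e. 71.98 dB(A).
So the refrigeration condenser must be reduced from 79 to 71.98 dB(A): IL = 7.02 dB.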